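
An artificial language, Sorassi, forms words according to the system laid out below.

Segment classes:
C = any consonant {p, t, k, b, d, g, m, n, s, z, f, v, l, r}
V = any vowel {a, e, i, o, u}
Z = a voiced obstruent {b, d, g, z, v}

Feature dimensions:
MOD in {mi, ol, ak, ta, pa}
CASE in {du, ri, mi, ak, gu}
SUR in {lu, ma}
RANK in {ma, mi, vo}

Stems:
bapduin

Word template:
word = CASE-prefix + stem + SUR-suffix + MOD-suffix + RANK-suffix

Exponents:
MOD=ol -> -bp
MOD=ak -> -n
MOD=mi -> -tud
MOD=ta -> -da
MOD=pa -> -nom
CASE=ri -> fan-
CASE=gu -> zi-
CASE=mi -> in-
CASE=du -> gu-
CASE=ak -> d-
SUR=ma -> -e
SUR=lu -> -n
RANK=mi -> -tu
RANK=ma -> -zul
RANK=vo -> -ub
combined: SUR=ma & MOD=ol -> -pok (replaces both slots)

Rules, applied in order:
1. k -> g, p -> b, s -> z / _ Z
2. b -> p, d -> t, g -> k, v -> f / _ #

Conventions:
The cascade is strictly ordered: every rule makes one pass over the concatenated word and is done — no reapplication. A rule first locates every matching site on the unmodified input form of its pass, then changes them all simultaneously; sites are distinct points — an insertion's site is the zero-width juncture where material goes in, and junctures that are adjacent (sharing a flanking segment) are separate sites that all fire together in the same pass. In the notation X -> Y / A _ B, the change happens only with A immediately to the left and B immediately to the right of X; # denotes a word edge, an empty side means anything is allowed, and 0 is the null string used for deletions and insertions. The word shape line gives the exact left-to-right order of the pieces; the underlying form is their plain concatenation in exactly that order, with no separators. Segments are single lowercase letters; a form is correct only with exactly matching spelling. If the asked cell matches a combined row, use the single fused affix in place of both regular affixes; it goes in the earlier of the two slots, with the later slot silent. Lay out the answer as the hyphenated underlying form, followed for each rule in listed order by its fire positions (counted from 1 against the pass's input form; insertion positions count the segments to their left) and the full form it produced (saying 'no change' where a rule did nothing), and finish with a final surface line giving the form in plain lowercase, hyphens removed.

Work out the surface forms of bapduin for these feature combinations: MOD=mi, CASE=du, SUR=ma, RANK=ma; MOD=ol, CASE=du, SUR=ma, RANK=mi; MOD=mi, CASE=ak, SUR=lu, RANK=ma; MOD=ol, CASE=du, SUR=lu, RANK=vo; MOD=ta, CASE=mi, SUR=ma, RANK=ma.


cell MOD=mi, CASE=du, SUR=ma, RANK=ma:
underlying: gu-bapduin-e-tud-zul
1. k -> g, p -> b, s -> z / _ Z: fires at position(s) 5: gubabduinetudzul
2. b -> p, d -> t, g -> k, v -> f / _ #: no change
surface: gubabduinetudzul

cell MOD=ol, CASE=du, SUR=ma, RANK=mi:
underlying: gu-bapduin-pok-tu
1. k -> g, p -> b, s -> z / _ Z: fires at position(s) 5: gubabduinpoktu
2. b -> p, d -> t, g -> k, v -> f / _ #: no change
surface: gubabduinpoktu

cell MOD=mi, CASE=ak, SUR=lu, RANK=ma:
underlying: d-bapduin-n-tud-zul
1. k -> g, p -> b, s -> z / _ Z: fires at position(s) 4: dbabduinntudzul
2. b -> p, d -> t, g -> k, v -> f / _ #: no change
surface: dbabduinntudzul

cell MOD=ol, CASE=du, SUR=lu, RANK=vo:
underlying: gu-bapduin-n-bp-ub
1. k -> g, p -> b, s -> z / _ Z: fires at position(s) 5: gubabduinnbpub
2. b -> p, d -> t, g -> k, v -> f / _ #: fires at position(s) 14: gubabduinnbpup
surface: gubabduinnbpup

cell MOD=ta, CASE=mi, SUR=ma, RANK=ma:
underlying: in-bapduin-e-da-zul
1. k -> g, p -> b, s -> z / _ Z: fires at position(s) 5: inbabduinedazul
2. b -> p, d -> t, g -> k, v -> f / _ #: no change
surface: inbabduinedazul


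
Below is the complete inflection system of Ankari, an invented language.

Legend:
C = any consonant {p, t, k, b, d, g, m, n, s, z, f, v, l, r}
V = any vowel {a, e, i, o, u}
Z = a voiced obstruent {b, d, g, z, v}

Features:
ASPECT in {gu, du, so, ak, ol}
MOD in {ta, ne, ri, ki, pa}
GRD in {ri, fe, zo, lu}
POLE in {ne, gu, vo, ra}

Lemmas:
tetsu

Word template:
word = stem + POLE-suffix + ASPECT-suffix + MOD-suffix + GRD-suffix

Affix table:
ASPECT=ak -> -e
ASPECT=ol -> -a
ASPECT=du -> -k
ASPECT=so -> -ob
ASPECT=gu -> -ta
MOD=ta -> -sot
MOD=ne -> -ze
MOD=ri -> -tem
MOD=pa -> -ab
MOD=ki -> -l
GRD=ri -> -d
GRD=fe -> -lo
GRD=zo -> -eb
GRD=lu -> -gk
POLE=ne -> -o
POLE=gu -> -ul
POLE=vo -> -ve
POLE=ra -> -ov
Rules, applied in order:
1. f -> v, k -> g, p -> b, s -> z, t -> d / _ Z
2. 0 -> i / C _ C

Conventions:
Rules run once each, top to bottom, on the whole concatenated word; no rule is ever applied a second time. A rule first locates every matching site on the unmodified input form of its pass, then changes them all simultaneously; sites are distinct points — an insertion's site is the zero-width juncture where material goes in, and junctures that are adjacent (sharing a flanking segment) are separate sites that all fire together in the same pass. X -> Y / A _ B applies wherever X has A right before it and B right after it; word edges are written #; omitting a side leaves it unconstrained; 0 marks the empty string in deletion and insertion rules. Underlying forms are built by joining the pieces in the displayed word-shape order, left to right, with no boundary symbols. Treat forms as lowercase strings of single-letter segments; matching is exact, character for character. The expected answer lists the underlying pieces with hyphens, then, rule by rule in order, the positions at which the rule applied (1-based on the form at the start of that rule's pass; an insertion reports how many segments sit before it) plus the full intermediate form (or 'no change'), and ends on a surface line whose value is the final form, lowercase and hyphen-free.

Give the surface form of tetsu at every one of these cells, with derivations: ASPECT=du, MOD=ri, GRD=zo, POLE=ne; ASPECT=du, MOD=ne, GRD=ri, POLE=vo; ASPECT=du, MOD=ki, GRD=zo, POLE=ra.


cell ASPECT=du, MOD=ri, GRD=zo, POLE=ne:
underlying: tetsu-o-k-tem-eb
1. f -> v, k -> g, p -> b, s -> z, t -> d / _ Z: no change
2. 0 -> i / C _ C: inserts after position(s) 3, 7: tetisuokitemeb
surface: tetisuokitemeb

cell ASPECT=du, MOD=ne, GRD=ri, POLE=vo:
underlying: tetsu-ve-k-ze-d
1. f -> v, k -> g, p -> b, s -> z, t -> d / _ Z: fires at position(s) 8: tetsuvegzed
2. 0 -> i / C _ C: inserts after position(s) 3, 8: tetisuvegized
surface: tetisuvegized

cell ASPECT=du, MOD=ki, GRD=zo, POLE=ra:
underlying: tetsu-ov-k-l-eb
1. f -> v, k -> g, p -> b, s -> z, t -> d / _ Z: no change
2. 0 -> i / C _ C: inserts after position(s) 3, 7, 8: tetisuovikileb
surface: tetisuovikileb


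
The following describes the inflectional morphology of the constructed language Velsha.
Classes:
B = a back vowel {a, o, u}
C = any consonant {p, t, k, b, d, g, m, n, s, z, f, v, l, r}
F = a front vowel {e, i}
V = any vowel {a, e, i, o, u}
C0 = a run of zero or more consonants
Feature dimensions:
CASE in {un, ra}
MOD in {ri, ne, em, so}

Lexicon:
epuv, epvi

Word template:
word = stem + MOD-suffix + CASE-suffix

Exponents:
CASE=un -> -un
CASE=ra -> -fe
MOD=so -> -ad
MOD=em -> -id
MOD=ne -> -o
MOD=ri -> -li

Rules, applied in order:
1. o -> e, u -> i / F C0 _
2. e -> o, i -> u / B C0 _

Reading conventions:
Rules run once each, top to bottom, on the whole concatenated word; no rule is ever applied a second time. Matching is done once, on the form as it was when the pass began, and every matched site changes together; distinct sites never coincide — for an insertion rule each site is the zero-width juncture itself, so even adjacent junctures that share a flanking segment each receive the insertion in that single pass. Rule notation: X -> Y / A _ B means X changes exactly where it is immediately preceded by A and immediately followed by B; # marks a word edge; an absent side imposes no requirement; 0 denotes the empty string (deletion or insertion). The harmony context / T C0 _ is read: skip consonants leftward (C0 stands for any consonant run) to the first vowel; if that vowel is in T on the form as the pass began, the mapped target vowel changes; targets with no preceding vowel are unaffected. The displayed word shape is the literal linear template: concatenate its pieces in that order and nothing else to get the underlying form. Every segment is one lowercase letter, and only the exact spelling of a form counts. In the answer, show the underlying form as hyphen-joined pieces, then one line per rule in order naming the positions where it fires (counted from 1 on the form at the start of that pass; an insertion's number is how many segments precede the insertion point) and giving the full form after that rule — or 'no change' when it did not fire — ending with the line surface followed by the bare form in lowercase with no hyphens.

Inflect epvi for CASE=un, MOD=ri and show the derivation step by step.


underlying: epvi-li-un
1. o -> e, u -> i / F C0 _: fires at position(s) 7: epviliin
2. e -> o, i -> u / B C0 _: no change
surface: epviliin


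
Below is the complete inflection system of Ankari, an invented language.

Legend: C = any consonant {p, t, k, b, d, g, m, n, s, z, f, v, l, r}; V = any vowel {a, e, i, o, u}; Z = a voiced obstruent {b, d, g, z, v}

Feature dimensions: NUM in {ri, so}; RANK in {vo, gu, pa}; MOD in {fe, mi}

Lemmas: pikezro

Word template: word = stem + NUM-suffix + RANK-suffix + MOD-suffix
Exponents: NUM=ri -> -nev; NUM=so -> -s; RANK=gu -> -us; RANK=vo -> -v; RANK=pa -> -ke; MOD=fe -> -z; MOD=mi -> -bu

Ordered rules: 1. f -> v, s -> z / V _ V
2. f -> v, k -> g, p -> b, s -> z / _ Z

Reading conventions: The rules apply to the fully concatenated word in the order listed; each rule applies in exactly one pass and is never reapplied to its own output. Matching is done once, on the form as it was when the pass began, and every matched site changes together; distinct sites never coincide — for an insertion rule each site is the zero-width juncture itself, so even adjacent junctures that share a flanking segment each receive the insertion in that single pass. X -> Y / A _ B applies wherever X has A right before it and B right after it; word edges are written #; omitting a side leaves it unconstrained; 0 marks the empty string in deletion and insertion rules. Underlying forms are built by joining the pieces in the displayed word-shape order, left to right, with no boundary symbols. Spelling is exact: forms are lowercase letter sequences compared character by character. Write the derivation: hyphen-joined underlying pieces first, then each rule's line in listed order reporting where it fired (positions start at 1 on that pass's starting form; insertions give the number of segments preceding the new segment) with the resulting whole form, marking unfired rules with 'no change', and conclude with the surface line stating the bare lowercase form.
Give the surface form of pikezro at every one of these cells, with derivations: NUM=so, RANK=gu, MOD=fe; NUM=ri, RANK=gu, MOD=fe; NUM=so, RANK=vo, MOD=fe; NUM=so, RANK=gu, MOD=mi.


cell NUM=so, RANK=gu, MOD=fe:
underlying: pikezro-s-us-z
1. f -> v, s -> z / V _ V: fires at position(s) 8: pikezrozusz
2. f -> v, k -> g, p -> b, s -> z / _ Z: fires at position(s) 10: pikezrozuzz
surface: pikezrozuzz

cell NUM=ri, RANK=gu, MOD=fe:
underlying: pikezro-nev-us-z
1. f -> v, s -> z / V _ V: no change
2. f -> v, k -> g, p -> b, s -> z / _ Z: fires at position(s) 12: pikezronevuzz
surface: pikezronevuzz

cell NUM=so, RANK=vo, MOD=fe:
underlying: pikezro-s-v-z
1. f -> v, s -> z / V _ V: no change
2. f -> v, k -> g, p -> b, s -> z / _ Z: fires at position(s) 8: pikezrozvz
surface: pikezrozvz

cell NUM=so, RANK=gu, MOD=mi:
underlying: pikezro-s-us-bu
1. f -> v, s -> z / V _ V: fires at position(s) 8: pikezrozusbu
2. f -> v, k -> g, p -> b, s -> z / _ Z: fires at position(s) 10: pikezrozuzbu
surface: pikezrozuzbu


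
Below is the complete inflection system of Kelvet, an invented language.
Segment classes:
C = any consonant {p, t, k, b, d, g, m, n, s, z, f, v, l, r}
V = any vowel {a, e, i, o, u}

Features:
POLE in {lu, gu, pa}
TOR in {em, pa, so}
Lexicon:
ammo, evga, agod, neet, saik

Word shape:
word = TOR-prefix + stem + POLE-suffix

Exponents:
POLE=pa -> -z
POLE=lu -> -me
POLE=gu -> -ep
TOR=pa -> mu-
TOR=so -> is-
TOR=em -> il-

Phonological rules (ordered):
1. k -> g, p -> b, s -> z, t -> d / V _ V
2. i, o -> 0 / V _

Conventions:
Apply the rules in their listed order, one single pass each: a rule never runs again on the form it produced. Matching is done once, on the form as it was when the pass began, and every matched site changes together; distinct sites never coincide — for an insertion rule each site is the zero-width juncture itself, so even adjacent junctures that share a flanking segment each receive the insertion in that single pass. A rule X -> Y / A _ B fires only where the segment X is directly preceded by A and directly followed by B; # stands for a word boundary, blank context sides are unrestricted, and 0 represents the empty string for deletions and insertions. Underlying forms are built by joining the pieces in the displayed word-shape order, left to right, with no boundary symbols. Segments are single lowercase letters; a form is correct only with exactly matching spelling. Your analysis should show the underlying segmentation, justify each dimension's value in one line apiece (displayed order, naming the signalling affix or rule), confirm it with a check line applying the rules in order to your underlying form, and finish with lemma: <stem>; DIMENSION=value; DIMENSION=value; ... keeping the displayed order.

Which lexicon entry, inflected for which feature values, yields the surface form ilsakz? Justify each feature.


underlying: il-saik-z
POLE=pa - signalled by the affix -z
TOR=em - signalled by the affix il-
check: ilsaikz -> ilsaikz -> ilsakz
lemma: saik; POLE=pa; TOR=em


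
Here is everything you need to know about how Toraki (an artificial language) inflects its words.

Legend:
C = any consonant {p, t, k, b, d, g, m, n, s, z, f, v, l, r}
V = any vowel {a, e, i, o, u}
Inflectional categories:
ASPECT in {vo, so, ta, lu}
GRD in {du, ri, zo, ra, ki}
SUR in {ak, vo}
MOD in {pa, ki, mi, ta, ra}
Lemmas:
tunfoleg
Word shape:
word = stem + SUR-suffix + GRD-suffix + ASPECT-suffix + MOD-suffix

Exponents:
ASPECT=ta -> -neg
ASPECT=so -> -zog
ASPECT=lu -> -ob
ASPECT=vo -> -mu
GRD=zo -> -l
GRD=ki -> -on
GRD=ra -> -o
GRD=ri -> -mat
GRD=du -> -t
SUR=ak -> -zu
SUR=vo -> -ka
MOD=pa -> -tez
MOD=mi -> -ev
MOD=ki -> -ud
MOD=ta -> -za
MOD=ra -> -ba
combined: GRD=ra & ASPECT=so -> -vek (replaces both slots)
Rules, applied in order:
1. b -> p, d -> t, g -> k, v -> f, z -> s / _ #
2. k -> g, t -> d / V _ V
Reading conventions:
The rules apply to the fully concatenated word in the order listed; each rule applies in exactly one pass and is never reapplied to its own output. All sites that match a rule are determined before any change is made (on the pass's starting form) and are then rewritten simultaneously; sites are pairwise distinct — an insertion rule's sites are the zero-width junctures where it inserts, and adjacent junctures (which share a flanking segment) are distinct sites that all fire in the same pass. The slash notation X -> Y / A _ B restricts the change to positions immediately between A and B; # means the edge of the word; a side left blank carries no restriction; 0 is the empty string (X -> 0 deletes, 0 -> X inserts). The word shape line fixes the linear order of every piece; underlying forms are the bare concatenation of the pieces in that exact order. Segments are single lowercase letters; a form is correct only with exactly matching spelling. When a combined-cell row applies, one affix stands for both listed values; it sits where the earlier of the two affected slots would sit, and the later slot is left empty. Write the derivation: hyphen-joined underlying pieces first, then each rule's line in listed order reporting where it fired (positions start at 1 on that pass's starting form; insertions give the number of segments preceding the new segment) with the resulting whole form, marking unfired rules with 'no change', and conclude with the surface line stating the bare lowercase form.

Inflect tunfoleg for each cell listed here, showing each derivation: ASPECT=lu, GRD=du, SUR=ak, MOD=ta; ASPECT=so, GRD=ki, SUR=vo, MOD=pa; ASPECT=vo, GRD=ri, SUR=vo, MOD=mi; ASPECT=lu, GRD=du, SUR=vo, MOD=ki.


cell ASPECT=lu, GRD=du, SUR=ak, MOD=ta:
underlying: tunfoleg-zu-t-ob-za
1. b -> p, d -> t, g -> k, v -> f, z -> s / _ #: no change
2. k -> g, t -> d / V _ V: fires at position(s) 11: tunfolegzudobza
surface: tunfolegzudobza

cell ASPECT=so, GRD=ki, SUR=vo, MOD=pa:
underlying: tunfoleg-ka-on-zog-tez
1. b -> p, d -> t, g -> k, v -> f, z -> s / _ #: fires at position(s) 18: tunfolegkaonzogtes
2. k -> g, t -> d / V _ V: no change
surface: tunfolegkaonzogtes

cell ASPECT=vo, GRD=ri, SUR=vo, MOD=mi:
underlying: tunfoleg-ka-mat-mu-ev
1. b -> p, d -> t, g -> k, v -> f, z -> s / _ #: fires at position(s) 17: tunfolegkamatmuef
2. k -> g, t -> d / V _ V: no change
surface: tunfolegkamatmuef

cell ASPECT=lu, GRD=du, SUR=vo, MOD=ki:
underlying: tunfoleg-ka-t-ob-ud
1. b -> p, d -> t, g -> k, v -> f, z -> s / _ #: fires at position(s) 15: tunfolegkatobut
2. k -> g, t -> d / V _ V: fires at position(s) 11: tunfolegkadobut
surface: tunfolegkadobut


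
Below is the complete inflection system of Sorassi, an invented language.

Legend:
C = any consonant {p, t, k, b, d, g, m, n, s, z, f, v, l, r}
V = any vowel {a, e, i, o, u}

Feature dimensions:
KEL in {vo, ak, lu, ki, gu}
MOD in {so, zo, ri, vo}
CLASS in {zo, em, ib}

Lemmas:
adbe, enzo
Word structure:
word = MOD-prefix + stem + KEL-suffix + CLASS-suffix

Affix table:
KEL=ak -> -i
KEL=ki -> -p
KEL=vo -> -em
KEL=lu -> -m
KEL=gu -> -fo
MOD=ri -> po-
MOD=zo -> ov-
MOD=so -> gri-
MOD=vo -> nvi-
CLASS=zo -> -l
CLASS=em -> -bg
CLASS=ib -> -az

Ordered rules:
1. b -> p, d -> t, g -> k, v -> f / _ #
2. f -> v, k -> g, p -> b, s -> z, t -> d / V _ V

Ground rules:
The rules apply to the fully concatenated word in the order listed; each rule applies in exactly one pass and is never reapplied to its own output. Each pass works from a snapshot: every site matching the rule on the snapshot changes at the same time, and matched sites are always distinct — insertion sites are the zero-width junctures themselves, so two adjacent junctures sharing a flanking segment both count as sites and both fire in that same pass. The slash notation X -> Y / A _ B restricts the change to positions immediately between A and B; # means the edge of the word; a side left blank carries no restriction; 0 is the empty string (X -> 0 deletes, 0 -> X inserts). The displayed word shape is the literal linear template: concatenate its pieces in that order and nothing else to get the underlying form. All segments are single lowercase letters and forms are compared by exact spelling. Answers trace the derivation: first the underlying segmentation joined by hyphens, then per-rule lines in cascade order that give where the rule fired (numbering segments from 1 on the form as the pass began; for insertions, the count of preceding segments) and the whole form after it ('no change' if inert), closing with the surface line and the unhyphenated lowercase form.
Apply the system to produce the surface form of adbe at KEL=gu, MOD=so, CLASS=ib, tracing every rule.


underlying: gri-adbe-fo-az
1. b -> p, d -> t, g -> k, v -> f / _ #: no change
2. f -> v, k -> g, p -> b, s -> z, t -> d / V _ V: fires at position(s) 8: griadbevoaz
surface: griadbevoaz


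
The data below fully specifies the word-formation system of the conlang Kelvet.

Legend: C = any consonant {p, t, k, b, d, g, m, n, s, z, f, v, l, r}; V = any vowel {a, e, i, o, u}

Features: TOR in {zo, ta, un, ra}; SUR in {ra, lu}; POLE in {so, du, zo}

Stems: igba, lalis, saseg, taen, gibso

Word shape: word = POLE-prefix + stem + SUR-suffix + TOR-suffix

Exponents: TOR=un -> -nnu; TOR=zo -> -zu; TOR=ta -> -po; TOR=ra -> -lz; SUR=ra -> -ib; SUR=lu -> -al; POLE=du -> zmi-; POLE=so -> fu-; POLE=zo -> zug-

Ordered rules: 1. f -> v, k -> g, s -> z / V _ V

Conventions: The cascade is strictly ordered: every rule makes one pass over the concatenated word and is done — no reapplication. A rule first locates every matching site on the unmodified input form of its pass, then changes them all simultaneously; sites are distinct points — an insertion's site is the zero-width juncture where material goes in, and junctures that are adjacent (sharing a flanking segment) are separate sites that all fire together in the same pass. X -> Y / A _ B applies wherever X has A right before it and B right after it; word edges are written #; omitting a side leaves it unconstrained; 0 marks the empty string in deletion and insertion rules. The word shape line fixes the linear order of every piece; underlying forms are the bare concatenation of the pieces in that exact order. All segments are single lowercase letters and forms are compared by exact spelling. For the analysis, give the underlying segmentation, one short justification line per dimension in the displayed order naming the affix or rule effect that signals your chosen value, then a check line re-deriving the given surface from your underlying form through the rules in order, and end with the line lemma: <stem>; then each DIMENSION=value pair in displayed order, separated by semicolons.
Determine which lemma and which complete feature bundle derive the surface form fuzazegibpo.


underlying: fu-saseg-ib-po
TOR=ta - signalled by the affix -po
SUR=ra - signalled by the affix -ib
POLE=so - signalled by the affix fu-
check: fusasegibpo -> fuzazegibpo
lemma: saseg; TOR=ta; SUR=ra; POLE=so


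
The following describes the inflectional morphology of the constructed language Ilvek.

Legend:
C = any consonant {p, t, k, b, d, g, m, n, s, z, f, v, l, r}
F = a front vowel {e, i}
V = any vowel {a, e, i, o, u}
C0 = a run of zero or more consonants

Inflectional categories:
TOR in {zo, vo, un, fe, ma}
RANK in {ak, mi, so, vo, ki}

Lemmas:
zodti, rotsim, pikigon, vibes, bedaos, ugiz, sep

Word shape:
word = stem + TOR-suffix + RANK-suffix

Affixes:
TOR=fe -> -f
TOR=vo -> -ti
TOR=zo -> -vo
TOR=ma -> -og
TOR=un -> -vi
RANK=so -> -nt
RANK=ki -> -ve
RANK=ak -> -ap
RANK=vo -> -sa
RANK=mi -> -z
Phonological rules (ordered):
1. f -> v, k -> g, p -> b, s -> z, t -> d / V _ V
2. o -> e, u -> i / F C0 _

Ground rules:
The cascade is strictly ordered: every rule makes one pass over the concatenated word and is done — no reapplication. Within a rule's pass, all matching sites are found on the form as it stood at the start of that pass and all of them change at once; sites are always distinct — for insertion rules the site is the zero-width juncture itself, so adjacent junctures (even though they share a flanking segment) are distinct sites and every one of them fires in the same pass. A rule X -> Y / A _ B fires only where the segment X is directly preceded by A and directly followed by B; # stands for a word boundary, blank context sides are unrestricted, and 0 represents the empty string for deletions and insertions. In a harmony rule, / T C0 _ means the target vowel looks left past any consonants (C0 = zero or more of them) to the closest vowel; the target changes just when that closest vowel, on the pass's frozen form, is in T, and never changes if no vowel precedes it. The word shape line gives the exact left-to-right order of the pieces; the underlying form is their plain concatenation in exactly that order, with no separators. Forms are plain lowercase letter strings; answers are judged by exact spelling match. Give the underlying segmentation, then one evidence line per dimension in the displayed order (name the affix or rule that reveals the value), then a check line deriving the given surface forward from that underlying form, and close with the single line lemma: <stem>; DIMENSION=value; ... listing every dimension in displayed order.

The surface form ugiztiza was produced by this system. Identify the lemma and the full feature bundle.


underlying: ugiz-ti-sa
TOR=vo - signalled by the affix -ti
RANK=vo - signalled by the affix -sa
check: ugiztisa -> ugiztiza -> ugiztiza
lemma: ugiz; TOR=vo; RANK=vo


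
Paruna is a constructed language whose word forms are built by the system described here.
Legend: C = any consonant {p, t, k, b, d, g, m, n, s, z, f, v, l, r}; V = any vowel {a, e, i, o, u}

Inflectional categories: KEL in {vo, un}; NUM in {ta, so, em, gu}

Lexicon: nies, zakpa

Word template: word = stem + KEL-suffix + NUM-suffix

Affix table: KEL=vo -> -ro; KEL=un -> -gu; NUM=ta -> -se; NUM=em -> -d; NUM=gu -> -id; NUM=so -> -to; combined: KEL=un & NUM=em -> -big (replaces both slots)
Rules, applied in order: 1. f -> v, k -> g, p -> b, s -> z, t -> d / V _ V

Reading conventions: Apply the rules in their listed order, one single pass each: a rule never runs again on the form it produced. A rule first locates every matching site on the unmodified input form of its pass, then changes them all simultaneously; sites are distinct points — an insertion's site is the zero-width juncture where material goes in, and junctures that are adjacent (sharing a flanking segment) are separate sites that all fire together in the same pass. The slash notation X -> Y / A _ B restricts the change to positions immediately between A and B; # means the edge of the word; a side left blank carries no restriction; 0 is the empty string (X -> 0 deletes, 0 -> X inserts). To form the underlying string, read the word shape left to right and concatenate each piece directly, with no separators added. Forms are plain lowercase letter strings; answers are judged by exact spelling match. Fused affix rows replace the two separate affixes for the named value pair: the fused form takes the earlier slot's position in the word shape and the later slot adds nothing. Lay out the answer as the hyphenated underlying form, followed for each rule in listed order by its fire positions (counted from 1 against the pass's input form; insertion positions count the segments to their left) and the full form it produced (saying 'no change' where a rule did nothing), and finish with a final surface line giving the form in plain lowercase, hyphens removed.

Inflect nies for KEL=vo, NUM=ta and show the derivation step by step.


underlying: nies-ro-se
1. f -> v, k -> g, p -> b, s -> z, t -> d / V _ V: fires at position(s) 7: niesroze
surface: niesroze


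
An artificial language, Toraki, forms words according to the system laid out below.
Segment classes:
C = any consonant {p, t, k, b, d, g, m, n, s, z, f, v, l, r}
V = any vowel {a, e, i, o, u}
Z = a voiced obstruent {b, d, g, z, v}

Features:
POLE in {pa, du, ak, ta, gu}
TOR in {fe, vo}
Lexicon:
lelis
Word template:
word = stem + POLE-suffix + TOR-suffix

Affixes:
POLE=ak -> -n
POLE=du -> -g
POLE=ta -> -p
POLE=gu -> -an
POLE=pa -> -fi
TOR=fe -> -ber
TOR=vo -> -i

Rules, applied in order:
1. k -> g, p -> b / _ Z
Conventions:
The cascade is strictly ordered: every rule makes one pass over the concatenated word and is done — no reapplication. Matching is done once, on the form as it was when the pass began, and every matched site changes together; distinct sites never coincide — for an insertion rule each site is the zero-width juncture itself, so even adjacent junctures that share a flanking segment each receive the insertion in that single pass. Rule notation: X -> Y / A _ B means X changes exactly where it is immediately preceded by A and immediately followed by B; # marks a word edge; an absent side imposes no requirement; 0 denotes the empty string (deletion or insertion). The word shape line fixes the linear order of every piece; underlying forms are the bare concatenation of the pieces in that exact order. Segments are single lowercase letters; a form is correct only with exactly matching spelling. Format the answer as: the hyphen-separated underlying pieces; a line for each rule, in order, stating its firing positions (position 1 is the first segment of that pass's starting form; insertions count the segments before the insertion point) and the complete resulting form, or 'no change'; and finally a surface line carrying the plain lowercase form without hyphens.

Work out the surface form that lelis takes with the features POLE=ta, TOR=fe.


underlying: lelis-p-ber
1. k -> g, p -> b / _ Z: fires at position(s) 6: lelisbber
surface: lelisbber


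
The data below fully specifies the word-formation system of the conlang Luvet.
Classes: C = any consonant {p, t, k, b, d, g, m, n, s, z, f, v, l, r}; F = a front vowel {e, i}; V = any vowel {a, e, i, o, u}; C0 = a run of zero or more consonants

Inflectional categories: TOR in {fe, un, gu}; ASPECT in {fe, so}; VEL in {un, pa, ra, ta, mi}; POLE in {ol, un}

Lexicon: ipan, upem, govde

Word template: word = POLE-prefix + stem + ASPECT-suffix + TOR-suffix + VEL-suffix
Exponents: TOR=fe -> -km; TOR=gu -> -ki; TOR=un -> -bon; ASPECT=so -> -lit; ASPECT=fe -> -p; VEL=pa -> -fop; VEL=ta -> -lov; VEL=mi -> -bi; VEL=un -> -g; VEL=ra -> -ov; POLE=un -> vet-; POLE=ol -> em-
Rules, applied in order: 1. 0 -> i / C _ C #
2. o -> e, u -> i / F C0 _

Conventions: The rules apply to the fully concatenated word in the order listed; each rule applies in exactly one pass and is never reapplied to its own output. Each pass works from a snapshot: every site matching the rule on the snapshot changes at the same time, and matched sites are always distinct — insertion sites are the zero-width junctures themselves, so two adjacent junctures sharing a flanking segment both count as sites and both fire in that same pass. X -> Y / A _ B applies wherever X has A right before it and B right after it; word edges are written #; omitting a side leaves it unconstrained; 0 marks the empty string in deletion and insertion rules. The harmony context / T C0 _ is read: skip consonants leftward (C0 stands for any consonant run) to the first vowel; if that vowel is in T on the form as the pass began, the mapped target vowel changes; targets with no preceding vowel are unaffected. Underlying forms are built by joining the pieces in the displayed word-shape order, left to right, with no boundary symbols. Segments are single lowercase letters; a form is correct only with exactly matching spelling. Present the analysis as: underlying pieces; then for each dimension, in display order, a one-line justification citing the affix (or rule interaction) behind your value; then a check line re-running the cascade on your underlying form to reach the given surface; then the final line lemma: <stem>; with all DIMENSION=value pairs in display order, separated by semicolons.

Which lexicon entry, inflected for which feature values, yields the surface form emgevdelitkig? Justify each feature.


underlying: em-govde-lit-ki-g
TOR=gu - signalled by the affix -ki
ASPECT=so - signalled by the affix -lit
VEL=un - signalled by the affix -g
POLE=ol - signalled by the affix em-
check: emgovdelitkig -> emgovdelitkig -> emgevdelitkig
lemma: govde; TOR=gu; ASPECT=so; VEL=un; POLE=ol


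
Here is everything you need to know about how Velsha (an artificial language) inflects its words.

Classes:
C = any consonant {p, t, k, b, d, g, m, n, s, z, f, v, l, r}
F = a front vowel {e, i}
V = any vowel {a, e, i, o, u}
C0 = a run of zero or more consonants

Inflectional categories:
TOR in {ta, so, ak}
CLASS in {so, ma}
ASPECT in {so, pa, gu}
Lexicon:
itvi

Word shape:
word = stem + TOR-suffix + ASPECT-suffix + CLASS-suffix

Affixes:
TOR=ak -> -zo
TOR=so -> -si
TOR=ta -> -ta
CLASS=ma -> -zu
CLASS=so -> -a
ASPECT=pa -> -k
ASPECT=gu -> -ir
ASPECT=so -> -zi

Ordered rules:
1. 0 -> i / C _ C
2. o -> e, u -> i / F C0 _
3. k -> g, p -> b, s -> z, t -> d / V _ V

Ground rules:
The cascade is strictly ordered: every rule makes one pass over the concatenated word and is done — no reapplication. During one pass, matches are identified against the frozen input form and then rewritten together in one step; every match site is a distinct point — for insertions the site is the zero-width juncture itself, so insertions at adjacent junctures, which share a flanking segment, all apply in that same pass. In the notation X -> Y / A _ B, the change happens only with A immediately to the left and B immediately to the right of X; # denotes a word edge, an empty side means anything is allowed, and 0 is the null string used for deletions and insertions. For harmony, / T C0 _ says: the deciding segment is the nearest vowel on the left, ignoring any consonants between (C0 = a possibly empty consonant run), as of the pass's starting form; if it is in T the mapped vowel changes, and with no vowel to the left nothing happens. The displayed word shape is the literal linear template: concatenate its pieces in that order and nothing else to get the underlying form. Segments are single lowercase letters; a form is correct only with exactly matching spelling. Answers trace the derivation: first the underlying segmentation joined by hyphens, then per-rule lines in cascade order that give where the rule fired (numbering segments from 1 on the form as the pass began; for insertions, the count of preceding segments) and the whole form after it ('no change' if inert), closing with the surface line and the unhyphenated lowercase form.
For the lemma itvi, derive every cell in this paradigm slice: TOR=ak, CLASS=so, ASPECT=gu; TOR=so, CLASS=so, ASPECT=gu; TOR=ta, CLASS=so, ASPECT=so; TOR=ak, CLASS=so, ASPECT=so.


cell TOR=ak, CLASS=so, ASPECT=gu:
underlying: itvi-zo-ir-a
1. 0 -> i / C _ C: inserts after position(s) 2: itivizoira
2. o -> e, u -> i / F C0 _: fires at position(s) 7: itivizeira
3. k -> g, p -> b, s -> z, t -> d / V _ V: fires at position(s) 2: idivizeira
surface: idivizeira

cell TOR=so, CLASS=so, ASPECT=gu:
underlying: itvi-si-ir-a
1. 0 -> i / C _ C: inserts after position(s) 2: itivisiira
2. o -> e, u -> i / F C0 _: no change
3. k -> g, p -> b, s -> z, t -> d / V _ V: fires at position(s) 2, 6: idiviziira
surface: idiviziira

cell TOR=ta, CLASS=so, ASPECT=so:
underlying: itvi-ta-zi-a
1. 0 -> i / C _ C: inserts after position(s) 2: itivitazia
2. o -> e, u -> i / F C0 _: no change
3. k -> g, p -> b, s -> z, t -> d / V _ V: fires at position(s) 2, 6: idividazia
surface: idividazia

cell TOR=ak, CLASS=so, ASPECT=so:
underlying: itvi-zo-zi-a
1. 0 -> i / C _ C: inserts after position(s) 2: itivizozia
2. o -> e, u -> i / F C0 _: fires at position(s) 7: itivizezia
3. k -> g, p -> b, s -> z, t -> d / V _ V: fires at position(s) 2: idivizezia
surface: idivizezia


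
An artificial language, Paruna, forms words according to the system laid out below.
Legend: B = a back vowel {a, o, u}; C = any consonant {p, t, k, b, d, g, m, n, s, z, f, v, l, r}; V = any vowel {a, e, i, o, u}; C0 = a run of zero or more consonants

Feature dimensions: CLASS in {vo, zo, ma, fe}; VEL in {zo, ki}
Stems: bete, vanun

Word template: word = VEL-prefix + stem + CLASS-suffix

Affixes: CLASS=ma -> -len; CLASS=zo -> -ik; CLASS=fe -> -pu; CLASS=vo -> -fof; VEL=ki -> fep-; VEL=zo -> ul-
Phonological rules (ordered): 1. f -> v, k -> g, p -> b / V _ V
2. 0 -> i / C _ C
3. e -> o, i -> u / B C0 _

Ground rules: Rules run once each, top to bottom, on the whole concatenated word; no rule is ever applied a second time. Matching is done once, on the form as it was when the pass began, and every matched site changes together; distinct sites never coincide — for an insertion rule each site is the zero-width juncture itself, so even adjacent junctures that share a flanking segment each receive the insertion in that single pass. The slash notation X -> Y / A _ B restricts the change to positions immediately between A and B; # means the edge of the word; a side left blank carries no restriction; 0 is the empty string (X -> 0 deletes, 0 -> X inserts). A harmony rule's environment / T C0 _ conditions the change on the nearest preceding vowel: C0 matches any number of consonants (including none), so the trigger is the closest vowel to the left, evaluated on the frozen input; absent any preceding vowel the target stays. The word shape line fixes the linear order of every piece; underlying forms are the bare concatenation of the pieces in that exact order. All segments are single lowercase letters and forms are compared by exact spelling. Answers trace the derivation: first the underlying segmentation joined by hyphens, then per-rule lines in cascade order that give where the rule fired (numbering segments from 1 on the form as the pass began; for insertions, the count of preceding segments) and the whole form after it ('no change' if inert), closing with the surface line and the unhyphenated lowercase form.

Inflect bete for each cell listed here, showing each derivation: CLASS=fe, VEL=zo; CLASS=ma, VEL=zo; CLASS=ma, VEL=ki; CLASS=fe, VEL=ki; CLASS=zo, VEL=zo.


cell CLASS=fe, VEL=zo:
underlying: ul-bete-pu
1. f -> v, k -> g, p -> b / V _ V: fires at position(s) 7: ulbetebu
2. 0 -> i / C _ C: inserts after position(s) 2: ulibetebu
3. e -> o, i -> u / B C0 _: fires at position(s) 3: ulubetebu
surface: ulubetebu

cell CLASS=ma, VEL=zo:
underlying: ul-bete-len
1. f -> v, k -> g, p -> b / V _ V: no change
2. 0 -> i / C _ C: inserts after position(s) 2: ulibetelen
3. e -> o, i -> u / B C0 _: fires at position(s) 3: ulubetelen
surface: ulubetelen

cell CLASS=ma, VEL=ki:
underlying: fep-bete-len
1. f -> v, k -> g, p -> b / V _ V: no change
2. 0 -> i / C _ C: inserts after position(s) 3: fepibetelen
3. e -> o, i -> u / B C0 _: no change
surface: fepibetelen

cell CLASS=fe, VEL=ki:
underlying: fep-bete-pu
1. f -> v, k -> g, p -> b / V _ V: fires at position(s) 8: fepbetebu
2. 0 -> i / C _ C: inserts after position(s) 3: fepibetebu
3. e -> o, i -> u / B C0 _: no change
surface: fepibetebu

cell CLASS=zo, VEL=zo:
underlying: ul-bete-ik
1. f -> v, k -> g, p -> b / V _ V: no change
2. 0 -> i / C _ C: inserts after position(s) 2: ulibeteik
3. e -> o, i -> u / B C0 _: fires at position(s) 3: ulubeteik
surface: ulubeteik


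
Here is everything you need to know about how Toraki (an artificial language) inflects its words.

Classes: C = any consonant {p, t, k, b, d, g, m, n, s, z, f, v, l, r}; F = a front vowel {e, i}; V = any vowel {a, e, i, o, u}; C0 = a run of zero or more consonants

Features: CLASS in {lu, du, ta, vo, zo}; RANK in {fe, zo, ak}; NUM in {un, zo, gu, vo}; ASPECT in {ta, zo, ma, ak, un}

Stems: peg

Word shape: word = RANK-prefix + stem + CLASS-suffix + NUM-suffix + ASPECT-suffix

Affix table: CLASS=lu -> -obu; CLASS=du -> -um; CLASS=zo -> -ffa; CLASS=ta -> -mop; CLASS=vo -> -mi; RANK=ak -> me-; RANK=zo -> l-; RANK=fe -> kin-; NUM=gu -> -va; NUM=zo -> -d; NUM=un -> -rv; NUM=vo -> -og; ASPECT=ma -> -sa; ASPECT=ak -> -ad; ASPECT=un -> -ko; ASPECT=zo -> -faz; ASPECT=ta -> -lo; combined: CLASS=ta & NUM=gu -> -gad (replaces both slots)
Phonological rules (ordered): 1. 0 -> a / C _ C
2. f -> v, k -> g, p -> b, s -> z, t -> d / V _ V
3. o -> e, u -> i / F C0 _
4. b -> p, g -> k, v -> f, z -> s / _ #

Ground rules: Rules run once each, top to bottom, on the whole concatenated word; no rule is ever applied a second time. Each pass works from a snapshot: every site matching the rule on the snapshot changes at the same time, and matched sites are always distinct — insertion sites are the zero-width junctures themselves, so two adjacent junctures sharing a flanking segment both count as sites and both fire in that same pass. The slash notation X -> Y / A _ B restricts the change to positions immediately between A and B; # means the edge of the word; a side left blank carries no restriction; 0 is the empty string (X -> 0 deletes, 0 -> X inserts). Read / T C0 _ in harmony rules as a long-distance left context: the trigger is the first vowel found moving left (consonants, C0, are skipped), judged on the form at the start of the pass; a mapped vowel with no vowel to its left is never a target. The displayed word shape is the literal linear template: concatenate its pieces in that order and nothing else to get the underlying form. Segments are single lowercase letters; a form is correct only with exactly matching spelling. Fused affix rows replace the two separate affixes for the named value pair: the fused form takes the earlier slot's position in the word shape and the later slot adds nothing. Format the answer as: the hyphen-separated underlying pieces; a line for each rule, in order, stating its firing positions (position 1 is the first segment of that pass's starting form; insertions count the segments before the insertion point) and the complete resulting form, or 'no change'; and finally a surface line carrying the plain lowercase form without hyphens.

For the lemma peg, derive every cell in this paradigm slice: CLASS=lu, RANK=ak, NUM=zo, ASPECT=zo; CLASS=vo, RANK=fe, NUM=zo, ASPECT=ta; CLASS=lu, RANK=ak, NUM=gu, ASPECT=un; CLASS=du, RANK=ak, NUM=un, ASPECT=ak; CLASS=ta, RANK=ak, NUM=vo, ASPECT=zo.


cell CLASS=lu, RANK=ak, NUM=zo, ASPECT=zo:
underlying: me-peg-obu-d-faz
1. 0 -> a / C _ C: inserts after position(s) 9: mepegobudafaz
2. f -> v, k -> g, p -> b, s -> z, t -> d / V _ V: fires at position(s) 3, 11: mebegobudavaz
3. o -> e, u -> i / F C0 _: fires at position(s) 6: mebegebudavaz
4. b -> p, g -> k, v -> f, z -> s / _ #: fires at position(s) 13: mebegebudavas
surface: mebegebudavas

cell CLASS=vo, RANK=fe, NUM=zo, ASPECT=ta:
underlying: kin-peg-mi-d-lo
1. 0 -> a / C _ C: inserts after position(s) 3, 6, 9: kinapegamidalo
2. f -> v, k -> g, p -> b, s -> z, t -> d / V _ V: fires at position(s) 5: kinabegamidalo
3. o -> e, u -> i / F C0 _: no change
4. b -> p, g -> k, v -> f, z -> s / _ #: no change
surface: kinabegamidalo

cell CLASS=lu, RANK=ak, NUM=gu, ASPECT=un:
underlying: me-peg-obu-va-ko
1. 0 -> a / C _ C: no change
2. f -> v, k -> g, p -> b, s -> z, t -> d / V _ V: fires at position(s) 3, 11: mebegobuvago
3. o -> e, u -> i / F C0 _: fires at position(s) 6: mebegebuvago
4. b -> p, g -> k, v -> f, z -> s / _ #: no change
surface: mebegebuvago

cell CLASS=du, RANK=ak, NUM=un, ASPECT=ak:
underlying: me-peg-um-rv-ad
1. 0 -> a / C _ C: inserts after position(s) 7, 8: mepegumaravad
2. f -> v, k -> g, p -> b, s -> z, t -> d / V _ V: fires at position(s) 3: mebegumaravad
3. o -> e, u -> i / F C0 _: fires at position(s) 6: mebegimaravad
4. b -> p, g -> k, v -> f, z -> s / _ #: no change
surface: mebegimaravad

cell CLASS=ta, RANK=ak, NUM=vo, ASPECT=zo:
underlying: me-peg-mop-og-faz
1. 0 -> a / C _ C: inserts after position(s) 5, 10: mepegamopogafaz
2. f -> v, k -> g, p -> b, s -> z, t -> d / V _ V: fires at position(s) 3, 9, 13: mebegamobogavaz
3. o -> e, u -> i / F C0 _: no change
4. b -> p, g -> k, v -> f, z -> s / _ #: fires at position(s) 15: mebegamobogavas
surface: mebegamobogavas
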